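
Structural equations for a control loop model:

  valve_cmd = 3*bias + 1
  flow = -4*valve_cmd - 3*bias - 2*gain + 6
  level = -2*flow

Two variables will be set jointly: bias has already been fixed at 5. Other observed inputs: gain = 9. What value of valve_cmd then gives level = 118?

valve_cmd = 8

With bias held at 5:
Intervening on valve_cmd fixes its value directly, overriding its dependence on bias.
Substituting into the flow equation gives flow = -4*valve_cmd - 27.
This gives level = 8*valve_cmd + 54.
Solve 8*valve_cmd + 54 = 118: valve_cmd = (118 - 54) / 8 = 8.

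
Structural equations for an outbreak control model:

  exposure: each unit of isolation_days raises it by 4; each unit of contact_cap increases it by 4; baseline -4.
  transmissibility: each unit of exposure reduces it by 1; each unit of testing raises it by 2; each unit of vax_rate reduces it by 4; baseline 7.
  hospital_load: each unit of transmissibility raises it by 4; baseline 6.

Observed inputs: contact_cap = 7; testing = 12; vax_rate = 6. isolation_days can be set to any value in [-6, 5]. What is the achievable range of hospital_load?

Substituting into the exposure equation gives exposure = 4*isolation_days + 24.
Substituting into the transmissibility equation gives transmissibility = -4*isolation_days - 17.
hospital_load becomes -16*isolation_days - 62.
Linear in isolation_days, so extremes are at the endpoints: isolation_days = -6 gives hospital_load = 34; isolation_days = 5 gives hospital_load = -142.

-142 to 34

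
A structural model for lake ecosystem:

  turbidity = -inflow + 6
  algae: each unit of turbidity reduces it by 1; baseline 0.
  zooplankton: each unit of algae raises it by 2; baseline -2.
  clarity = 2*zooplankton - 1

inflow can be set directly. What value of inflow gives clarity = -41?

inflow = -3

Substituting into the algae equation gives algae = inflow - 6.
So zooplankton = 2*inflow - 14.
This gives clarity = 4*inflow - 29.
Solve 4*inflow - 29 = -41: inflow = (-41 + 29) / 4 = -3.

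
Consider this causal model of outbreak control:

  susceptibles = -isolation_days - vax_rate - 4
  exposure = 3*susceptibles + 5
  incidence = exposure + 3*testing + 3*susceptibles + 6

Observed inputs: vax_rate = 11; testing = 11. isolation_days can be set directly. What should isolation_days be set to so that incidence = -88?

isolation_days = 7

Substituting into the susceptibles equation gives susceptibles = -isolation_days - 15.
exposure becomes -3*isolation_days - 40.
Substituting into the incidence equation gives incidence = -6*isolation_days - 46.
Solve -6*isolation_days - 46 = -88: isolation_days = (-88 + 46) / -6 = 7.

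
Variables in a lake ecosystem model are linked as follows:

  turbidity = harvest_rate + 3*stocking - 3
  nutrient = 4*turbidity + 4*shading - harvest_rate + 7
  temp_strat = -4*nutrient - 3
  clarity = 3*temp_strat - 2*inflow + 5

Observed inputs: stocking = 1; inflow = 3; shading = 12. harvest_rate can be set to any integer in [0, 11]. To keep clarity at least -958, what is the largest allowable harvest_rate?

Substituting into the turbidity equation gives turbidity = harvest_rate.
nutrient becomes 3*harvest_rate + 55.
Substituting into the temp_strat equation gives temp_strat = -12*harvest_rate - 223.
Substituting into the clarity equation gives clarity = -36*harvest_rate - 670.
Require -36*harvest_rate - 670 ≥ -958, so harvest_rate ≤ 8.
The largest integer in [0, 11] satisfying this is 8.

harvest_rate = 8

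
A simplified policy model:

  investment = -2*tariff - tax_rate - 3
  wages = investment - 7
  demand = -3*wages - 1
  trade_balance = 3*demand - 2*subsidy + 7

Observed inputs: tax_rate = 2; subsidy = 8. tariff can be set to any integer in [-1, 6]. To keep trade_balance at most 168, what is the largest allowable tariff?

tariff = 4

Substituting into the investment equation gives investment = -2*tariff - 5.
Substituting into the wages equation gives wages = -2*tariff - 12.
Substituting into the demand equation gives demand = 6*tariff + 35.
Substituting into the trade_balance equation gives trade_balance = 18*tariff + 96.
Require 18*tariff + 96 ≤ 168, so tariff ≤ 4.
The largest integer in [-1, 6] satisfying this is 4.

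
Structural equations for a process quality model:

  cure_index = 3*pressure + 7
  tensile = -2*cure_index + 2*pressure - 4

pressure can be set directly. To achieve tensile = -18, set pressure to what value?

pressure = 0

Substituting into the tensile equation gives tensile = -4*pressure - 18.
Solve -4*pressure - 18 = -18: pressure = (-18 + 18) / -4 = 0.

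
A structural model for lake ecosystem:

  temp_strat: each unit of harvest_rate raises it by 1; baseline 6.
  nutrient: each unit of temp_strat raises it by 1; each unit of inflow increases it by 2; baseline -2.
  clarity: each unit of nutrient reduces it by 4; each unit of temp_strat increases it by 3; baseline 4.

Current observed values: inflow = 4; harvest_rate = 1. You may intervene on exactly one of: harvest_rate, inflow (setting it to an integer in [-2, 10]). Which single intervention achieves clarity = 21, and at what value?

Intervening on harvest_rate: clarity = -harvest_rate - 26. Reaching 21 requires harvest_rate = -47, outside [-2, 10].
Intervening on inflow: with other inputs at their observed values, clarity = -8*inflow + 5. Solving for 21 gives inflow = -2, within [-2, 10].

set inflow = -2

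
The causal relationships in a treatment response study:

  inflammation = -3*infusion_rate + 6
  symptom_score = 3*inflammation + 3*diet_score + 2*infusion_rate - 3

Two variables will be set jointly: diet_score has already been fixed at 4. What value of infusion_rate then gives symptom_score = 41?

infusion_rate = -2

With diet_score held at 4:
Substituting into the symptom_score equation gives symptom_score = -7*infusion_rate + 27.
Solve -7*infusion_rate + 27 = 41: infusion_rate = (41 - 27) / -7 = -2.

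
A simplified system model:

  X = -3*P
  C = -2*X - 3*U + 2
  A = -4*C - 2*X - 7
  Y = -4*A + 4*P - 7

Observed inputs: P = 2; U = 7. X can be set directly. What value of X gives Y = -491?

X = 9

Intervening on X fixes its value directly, overriding its dependence on P.
Substituting into the C equation gives C = -2*X - 19.
Substituting into the A equation gives A = 6*X + 69.
Substituting into the Y equation gives Y = -24*X - 275.
Solve -24*X - 275 = -491: X = (-491 + 275) / -24 = 9.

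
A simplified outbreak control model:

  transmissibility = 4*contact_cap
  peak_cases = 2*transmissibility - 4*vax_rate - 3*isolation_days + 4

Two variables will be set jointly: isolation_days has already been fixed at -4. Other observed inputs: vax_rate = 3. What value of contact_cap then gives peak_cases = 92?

With isolation_days held at -4:
Substituting into the peak_cases equation gives peak_cases = 8*contact_cap + 4.
Solve 8*contact_cap + 4 = 92: contact_cap = (92 - 4) / 8 = 11.

contact_cap = 11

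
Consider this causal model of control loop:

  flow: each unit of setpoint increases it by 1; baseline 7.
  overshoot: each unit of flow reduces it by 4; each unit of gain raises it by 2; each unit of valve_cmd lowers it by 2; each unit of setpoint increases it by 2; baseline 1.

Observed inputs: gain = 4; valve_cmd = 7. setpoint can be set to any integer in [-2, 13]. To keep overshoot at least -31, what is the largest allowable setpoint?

setpoint = -1

Substituting into the overshoot equation gives overshoot = -2*setpoint - 33.
Require -2*setpoint - 33 ≥ -31, so setpoint ≤ -1.
The largest integer in [-2, 13] satisfying this is -1.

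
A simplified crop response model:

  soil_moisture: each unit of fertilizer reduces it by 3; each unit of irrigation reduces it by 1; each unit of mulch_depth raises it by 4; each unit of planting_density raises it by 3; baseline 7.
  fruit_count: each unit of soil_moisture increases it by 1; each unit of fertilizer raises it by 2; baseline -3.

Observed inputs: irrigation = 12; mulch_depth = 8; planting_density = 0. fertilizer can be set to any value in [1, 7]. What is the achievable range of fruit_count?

Substituting into the soil_moisture equation gives soil_moisture = -3*fertilizer + 27.
This gives fruit_count = -fertilizer + 24.
Linear in fertilizer, so extremes are at the endpoints: fertilizer = 1 gives fruit_count = 23; fertilizer = 7 gives fruit_count = 17.

17 to 23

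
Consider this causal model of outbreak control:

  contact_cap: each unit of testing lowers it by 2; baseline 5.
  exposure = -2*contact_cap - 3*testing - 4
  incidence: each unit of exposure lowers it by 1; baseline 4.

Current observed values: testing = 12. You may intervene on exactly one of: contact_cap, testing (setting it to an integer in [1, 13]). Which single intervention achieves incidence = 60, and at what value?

Intervening on contact_cap: with other inputs at their observed values, incidence = 2*contact_cap + 44. Solving for 60 gives contact_cap = 8, within [1, 13].
Intervening on testing: incidence = -testing + 18. Reaching 60 requires testing = -42, outside [1, 13].

set contact_cap = 8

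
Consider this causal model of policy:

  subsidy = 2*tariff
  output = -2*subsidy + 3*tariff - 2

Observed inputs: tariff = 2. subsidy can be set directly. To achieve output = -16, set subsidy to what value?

Intervening on subsidy fixes its value directly, overriding its dependence on tariff.
Substituting into the output equation gives output = -2*subsidy + 4.
Solve -2*subsidy + 4 = -16: subsidy = (-16 - 4) / -2 = 10.

subsidy = 10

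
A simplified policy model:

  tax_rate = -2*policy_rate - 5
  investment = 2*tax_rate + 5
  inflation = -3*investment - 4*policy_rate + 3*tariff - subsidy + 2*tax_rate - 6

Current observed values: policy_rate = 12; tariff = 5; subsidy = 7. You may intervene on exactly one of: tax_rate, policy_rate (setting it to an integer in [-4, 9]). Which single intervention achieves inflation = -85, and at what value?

Intervening on tax_rate: with other inputs at their observed values, inflation = -4*tax_rate - 61. Solving for -85 gives tax_rate = 6, within [-4, 9].
Intervening on policy_rate: inflation = 4*policy_rate + 7. Reaching -85 requires policy_rate = -23, outside [-4, 9].

set tax_rate = 6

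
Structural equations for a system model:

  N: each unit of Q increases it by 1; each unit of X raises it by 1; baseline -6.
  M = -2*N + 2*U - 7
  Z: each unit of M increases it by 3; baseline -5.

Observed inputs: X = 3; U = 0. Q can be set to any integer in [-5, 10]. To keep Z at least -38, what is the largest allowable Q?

Q = 5

Substituting into the N equation gives N = Q - 3.
M becomes -2*Q - 1.
So Z = -6*Q - 8.
Require -6*Q - 8 ≥ -38, so Q ≤ 5.
The largest integer in [-5, 10] satisfying this is 5.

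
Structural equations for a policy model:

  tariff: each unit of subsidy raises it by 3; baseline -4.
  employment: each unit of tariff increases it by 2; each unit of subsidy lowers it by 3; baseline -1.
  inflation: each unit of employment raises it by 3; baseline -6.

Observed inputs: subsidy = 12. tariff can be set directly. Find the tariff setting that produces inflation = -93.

tariff = 4

Intervening on tariff fixes its value directly, overriding its dependence on subsidy.
Substituting into the employment equation gives employment = 2*tariff - 37.
Substituting into the inflation equation gives inflation = 6*tariff - 117.
Solve 6*tariff - 117 = -93: tariff = (-93 + 117) / 6 = 4.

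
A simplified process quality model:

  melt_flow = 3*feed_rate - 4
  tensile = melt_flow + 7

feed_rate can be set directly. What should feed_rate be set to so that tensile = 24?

Substituting into the tensile equation gives tensile = 3*feed_rate + 3.
Solve 3*feed_rate + 3 = 24: feed_rate = (24 - 3) / 3 = 7.

feed_rate = 7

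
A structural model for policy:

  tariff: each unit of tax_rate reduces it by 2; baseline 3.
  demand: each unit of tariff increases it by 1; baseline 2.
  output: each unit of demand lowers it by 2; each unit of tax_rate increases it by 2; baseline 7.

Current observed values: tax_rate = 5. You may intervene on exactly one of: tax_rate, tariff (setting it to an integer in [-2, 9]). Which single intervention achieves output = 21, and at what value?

Intervening on tax_rate: with other inputs at their observed values, output = 6*tax_rate - 3. Solving for 21 gives tax_rate = 4, within [-2, 9].
Intervening on tariff: output = -2*tariff + 13. Reaching 21 requires tariff = -4, outside [-2, 9].

set tax_rate = 4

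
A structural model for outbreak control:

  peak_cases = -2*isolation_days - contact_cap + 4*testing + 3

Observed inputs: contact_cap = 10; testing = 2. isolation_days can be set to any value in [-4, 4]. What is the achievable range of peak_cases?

Substituting into the peak_cases equation gives peak_cases = -2*isolation_days + 1.
Linear in isolation_days, so extremes are at the endpoints: isolation_days = -4 gives peak_cases = 9; isolation_days = 4 gives peak_cases = -7.

-7 to 9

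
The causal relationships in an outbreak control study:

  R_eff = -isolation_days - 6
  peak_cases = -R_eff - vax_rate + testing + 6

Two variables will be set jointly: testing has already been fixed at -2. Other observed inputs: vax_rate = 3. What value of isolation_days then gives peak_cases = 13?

isolation_days = 6

With testing held at -2:
Substituting into the peak_cases equation gives peak_cases = isolation_days + 7.
Solve isolation_days + 7 = 13: isolation_days = (13 - 7) / 1 = 6.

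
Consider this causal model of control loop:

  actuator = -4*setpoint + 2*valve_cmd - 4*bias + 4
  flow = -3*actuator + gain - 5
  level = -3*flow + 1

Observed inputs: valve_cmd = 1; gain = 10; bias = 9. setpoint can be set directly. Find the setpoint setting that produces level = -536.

setpoint = 7

Substituting into the actuator equation gives actuator = -4*setpoint - 30.
flow becomes 12*setpoint + 95.
Substituting into the level equation gives level = -36*setpoint - 284.
Solve -36*setpoint - 284 = -536: setpoint = (-536 + 284) / -36 = 7.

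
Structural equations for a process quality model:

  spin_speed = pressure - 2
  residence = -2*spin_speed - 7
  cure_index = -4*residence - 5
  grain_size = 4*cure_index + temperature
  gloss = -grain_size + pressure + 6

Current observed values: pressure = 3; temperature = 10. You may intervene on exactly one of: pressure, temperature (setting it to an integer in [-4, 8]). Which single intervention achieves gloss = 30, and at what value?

set pressure = -2

Intervening on pressure: with other inputs at their observed values, gloss = -31*pressure - 32. Solving for 30 gives pressure = -2, within [-4, 8].
Intervening on temperature: gloss = -temperature - 115. Reaching 30 requires temperature = -145, outside [-4, 8].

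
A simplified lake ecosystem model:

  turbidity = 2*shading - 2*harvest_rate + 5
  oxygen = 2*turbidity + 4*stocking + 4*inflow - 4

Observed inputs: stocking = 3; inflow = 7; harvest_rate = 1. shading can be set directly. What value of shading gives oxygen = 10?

shading = -8

Substituting into the turbidity equation gives turbidity = 2*shading + 3.
Substituting into the oxygen equation gives oxygen = 4*shading + 42.
Solve 4*shading + 42 = 10: shading = (10 - 42) / 4 = -8.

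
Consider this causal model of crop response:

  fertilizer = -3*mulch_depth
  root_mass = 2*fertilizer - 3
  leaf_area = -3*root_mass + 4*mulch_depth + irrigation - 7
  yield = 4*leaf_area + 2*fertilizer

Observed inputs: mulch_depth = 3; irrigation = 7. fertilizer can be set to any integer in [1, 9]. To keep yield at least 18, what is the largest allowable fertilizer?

Intervening on fertilizer fixes its value directly, overriding its dependence on mulch_depth.
Substituting into the leaf_area equation gives leaf_area = -6*fertilizer + 21.
yield becomes -22*fertilizer + 84.
Require -22*fertilizer + 84 ≥ 18, so fertilizer ≤ 3.
The largest integer in [1, 9] satisfying this is 3.

fertilizer = 3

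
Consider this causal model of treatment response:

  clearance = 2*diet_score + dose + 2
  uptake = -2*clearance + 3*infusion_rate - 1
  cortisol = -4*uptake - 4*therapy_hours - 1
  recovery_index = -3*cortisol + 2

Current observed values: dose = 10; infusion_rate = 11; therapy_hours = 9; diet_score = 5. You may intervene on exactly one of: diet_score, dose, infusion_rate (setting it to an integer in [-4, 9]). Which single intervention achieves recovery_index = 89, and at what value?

Intervening on diet_score: recovery_index = -48*diet_score + 209. Reaching 89 requires diet_score = 5/2, not an integer.
Intervening on dose: with other inputs at their observed values, recovery_index = -24*dose + 209. Solving for 89 gives dose = 5, within [-4, 9].
Intervening on infusion_rate: recovery_index = 36*infusion_rate - 427. Reaching 89 requires infusion_rate = 43/3, not an integer.

set dose = 5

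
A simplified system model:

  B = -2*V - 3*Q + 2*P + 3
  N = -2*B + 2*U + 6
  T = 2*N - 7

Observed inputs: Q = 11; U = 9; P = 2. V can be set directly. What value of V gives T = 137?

V = -1

Substituting into the B equation gives B = -2*V - 26.
Substituting into the N equation gives N = 4*V + 76.
T becomes 8*V + 145.
Solve 8*V + 145 = 137: V = (137 - 145) / 8 = -1.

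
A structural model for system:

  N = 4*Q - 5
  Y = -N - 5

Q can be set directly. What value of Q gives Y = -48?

Substituting into the Y equation gives Y = -4*Q.
Solve -4*Q = -48: Q = -48 / -4 = 12.

Q = 12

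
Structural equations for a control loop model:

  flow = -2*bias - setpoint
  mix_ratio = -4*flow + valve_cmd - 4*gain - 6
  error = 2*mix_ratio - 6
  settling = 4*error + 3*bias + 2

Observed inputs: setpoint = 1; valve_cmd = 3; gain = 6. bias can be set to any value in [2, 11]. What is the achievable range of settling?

-72 to 531

Substituting into the flow equation gives flow = -2*bias - 1.
So mix_ratio = 8*bias - 23.
Substituting into the error equation gives error = 16*bias - 52.
This gives settling = 67*bias - 206.
Linear in bias, so extremes are at the endpoints: bias = 2 gives settling = -72; bias = 11 gives settling = 531.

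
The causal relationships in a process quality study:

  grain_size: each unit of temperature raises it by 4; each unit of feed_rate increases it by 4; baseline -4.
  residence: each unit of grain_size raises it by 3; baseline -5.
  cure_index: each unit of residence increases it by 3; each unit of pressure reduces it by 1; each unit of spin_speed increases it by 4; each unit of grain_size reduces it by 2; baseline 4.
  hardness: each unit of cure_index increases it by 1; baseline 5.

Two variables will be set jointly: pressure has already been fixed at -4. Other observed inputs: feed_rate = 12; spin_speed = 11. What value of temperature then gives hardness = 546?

temperature = 7

With pressure held at -4:
Substituting into the grain_size equation gives grain_size = 4*temperature + 44.
residence becomes 12*temperature + 127.
cure_index becomes 28*temperature + 345.
So hardness = 28*temperature + 350.
Solve 28*temperature + 350 = 546: temperature = (546 - 350) / 28 = 7.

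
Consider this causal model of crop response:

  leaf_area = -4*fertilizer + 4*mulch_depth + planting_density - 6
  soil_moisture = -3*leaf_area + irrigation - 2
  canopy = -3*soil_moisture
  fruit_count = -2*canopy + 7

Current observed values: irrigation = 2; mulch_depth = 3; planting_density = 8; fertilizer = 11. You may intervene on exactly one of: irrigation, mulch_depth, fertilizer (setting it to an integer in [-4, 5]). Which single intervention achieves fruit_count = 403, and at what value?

Intervening on irrigation: fruit_count = 6*irrigation + 535. Reaching 403 requires irrigation = -22, outside [-4, 5].
Intervening on mulch_depth: with other inputs at their observed values, fruit_count = -72*mulch_depth + 763. Solving for 403 gives mulch_depth = 5, within [-4, 5].
Intervening on fertilizer: fruit_count = 72*fertilizer - 245. Reaching 403 requires fertilizer = 9, outside [-4, 5].

set mulch_depth = 5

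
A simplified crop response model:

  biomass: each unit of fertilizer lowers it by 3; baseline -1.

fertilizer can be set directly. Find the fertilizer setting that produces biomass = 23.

Solve -3*fertilizer - 1 = 23: fertilizer = (23 + 1) / -3 = -8.

fertilizer = -8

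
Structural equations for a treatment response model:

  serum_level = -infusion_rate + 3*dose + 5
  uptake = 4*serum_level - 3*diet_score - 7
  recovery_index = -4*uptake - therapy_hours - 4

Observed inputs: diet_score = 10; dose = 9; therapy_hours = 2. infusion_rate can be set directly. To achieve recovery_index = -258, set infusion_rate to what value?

infusion_rate = 7

Substituting into the serum_level equation gives serum_level = -infusion_rate + 32.
Substituting into the uptake equation gives uptake = -4*infusion_rate + 91.
Substituting into the recovery_index equation gives recovery_index = 16*infusion_rate - 370.
Solve 16*infusion_rate - 370 = -258: infusion_rate = (-258 + 370) / 16 = 7.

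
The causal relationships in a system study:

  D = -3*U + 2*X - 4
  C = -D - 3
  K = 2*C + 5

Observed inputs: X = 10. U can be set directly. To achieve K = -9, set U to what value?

U = 4

Substituting into the D equation gives D = -3*U + 16.
So C = 3*U - 19.
So K = 6*U - 33.
Solve 6*U - 33 = -9: U = (-9 + 33) / 6 = 4.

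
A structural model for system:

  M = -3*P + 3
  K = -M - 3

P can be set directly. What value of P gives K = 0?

Substituting into the K equation gives K = 3*P - 6.
Solve 3*P - 6 = 0: P = (0 + 6) / 3 = 2.

P = 2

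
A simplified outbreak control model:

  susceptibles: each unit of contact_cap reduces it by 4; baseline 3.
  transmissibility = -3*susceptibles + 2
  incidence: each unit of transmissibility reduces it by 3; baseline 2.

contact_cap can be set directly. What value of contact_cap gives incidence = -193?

Substituting into the transmissibility equation gives transmissibility = 12*contact_cap - 7.
This gives incidence = -36*contact_cap + 23.
Solve -36*contact_cap + 23 = -193: contact_cap = (-193 - 23) / -36 = 6.

contact_cap = 6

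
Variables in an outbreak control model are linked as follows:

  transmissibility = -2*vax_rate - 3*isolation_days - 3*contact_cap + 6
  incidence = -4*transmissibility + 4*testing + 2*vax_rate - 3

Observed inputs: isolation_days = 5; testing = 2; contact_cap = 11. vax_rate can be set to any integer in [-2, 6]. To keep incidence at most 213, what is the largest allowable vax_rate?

vax_rate = 4

Substituting into the transmissibility equation gives transmissibility = -2*vax_rate - 42.
This gives incidence = 10*vax_rate + 173.
Require 10*vax_rate + 173 ≤ 213, so vax_rate ≤ 4.
The largest integer in [-2, 6] satisfying this is 4.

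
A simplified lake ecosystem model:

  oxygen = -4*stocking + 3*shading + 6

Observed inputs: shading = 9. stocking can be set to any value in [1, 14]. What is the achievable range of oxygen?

-23 to 29

Substituting into the oxygen equation gives oxygen = -4*stocking + 33.
Linear in stocking, so extremes are at the endpoints: stocking = 1 gives oxygen = 29; stocking = 14 gives oxygen = -23.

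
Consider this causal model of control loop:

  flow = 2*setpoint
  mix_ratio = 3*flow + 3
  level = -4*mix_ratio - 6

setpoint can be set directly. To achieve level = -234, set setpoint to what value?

setpoint = 9

Substituting into the mix_ratio equation gives mix_ratio = 6*setpoint + 3.
This gives level = -24*setpoint - 18.
Solve -24*setpoint - 18 = -234: setpoint = (-234 + 18) / -24 = 9.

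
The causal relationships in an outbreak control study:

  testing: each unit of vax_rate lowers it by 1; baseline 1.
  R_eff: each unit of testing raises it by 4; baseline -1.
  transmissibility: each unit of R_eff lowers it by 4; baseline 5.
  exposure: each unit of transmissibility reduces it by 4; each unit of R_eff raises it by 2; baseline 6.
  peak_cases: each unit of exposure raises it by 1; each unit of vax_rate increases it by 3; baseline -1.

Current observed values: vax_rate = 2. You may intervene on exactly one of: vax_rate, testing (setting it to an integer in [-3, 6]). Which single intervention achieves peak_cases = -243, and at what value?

set testing = -3

Intervening on vax_rate: peak_cases = -69*vax_rate + 39. Reaching -243 requires vax_rate = 94/23, not an integer.
Intervening on testing: with other inputs at their observed values, peak_cases = 72*testing - 27. Solving for -243 gives testing = -3, within [-3, 6].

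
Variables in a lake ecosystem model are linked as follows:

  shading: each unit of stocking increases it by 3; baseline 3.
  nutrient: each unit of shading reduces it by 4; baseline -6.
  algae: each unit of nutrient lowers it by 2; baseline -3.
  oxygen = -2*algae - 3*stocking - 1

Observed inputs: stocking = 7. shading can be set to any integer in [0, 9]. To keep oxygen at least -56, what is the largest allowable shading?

Intervening on shading fixes its value directly, overriding its dependence on stocking.
Substituting into the algae equation gives algae = 8*shading + 9.
oxygen becomes -16*shading - 40.
Require -16*shading - 40 ≥ -56, so shading ≤ 1.
The largest integer in [0, 9] satisfying this is 1.

shading = 1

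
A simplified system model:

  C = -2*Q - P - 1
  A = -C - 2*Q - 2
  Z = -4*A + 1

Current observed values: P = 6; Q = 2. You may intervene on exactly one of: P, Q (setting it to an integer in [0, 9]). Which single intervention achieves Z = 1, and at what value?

Intervening on P: with other inputs at their observed values, Z = -4*P + 5. Solving for 1 gives P = 1, within [0, 9].
Intervening on Q: the paths from Q to Z cancel (net effect zero), leaving Z = -19; 1 is unreachable this way.

set P = 1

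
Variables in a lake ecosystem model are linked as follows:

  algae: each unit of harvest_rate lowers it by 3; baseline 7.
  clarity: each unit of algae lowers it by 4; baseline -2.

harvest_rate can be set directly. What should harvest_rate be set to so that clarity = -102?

Substituting into the clarity equation gives clarity = 12*harvest_rate - 30.
Solve 12*harvest_rate - 30 = -102: harvest_rate = (-102 + 30) / 12 = -6.

harvest_rate = -6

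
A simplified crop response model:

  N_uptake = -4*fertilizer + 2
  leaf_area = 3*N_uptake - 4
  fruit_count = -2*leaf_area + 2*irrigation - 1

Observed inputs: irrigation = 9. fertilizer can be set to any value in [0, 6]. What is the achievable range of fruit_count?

Substituting into the leaf_area equation gives leaf_area = -12*fertilizer + 2.
Substituting into the fruit_count equation gives fruit_count = 24*fertilizer + 13.
Linear in fertilizer, so extremes are at the endpoints: fertilizer = 0 gives fruit_count = 13; fertilizer = 6 gives fruit_count = 157.

13 to 157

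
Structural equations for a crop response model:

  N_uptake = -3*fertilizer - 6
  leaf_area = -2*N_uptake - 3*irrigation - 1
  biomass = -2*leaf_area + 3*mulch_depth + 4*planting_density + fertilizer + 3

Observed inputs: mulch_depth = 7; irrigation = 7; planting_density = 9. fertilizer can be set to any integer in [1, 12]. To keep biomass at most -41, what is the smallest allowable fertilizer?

fertilizer = 11

Substituting into the leaf_area equation gives leaf_area = 6*fertilizer - 10.
Substituting into the biomass equation gives biomass = -11*fertilizer + 80.
Require -11*fertilizer + 80 ≤ -41, so fertilizer ≥ 11.
The smallest integer in [1, 12] satisfying this is 11.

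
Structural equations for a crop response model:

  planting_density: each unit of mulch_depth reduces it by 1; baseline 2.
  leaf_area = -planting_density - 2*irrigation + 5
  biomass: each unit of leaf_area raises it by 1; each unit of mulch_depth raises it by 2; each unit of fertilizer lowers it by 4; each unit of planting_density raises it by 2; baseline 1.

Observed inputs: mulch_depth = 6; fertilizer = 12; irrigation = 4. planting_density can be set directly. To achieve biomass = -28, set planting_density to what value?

planting_density = 10

Intervening on planting_density fixes its value directly, overriding its dependence on mulch_depth.
Substituting into the leaf_area equation gives leaf_area = -planting_density - 3.
This gives biomass = planting_density - 38.
Solve planting_density - 38 = -28: planting_density = (-28 + 38) / 1 = 10.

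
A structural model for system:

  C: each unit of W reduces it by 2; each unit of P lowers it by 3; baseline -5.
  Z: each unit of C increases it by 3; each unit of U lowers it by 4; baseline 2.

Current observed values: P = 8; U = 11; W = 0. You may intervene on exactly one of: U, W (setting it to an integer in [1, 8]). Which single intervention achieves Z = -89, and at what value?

set U = 1

Intervening on U: with other inputs at their observed values, Z = -4*U - 85. Solving for -89 gives U = 1, within [1, 8].
Intervening on W: Z = -6*W - 129. Reaching -89 requires W = -20/3, not an integer.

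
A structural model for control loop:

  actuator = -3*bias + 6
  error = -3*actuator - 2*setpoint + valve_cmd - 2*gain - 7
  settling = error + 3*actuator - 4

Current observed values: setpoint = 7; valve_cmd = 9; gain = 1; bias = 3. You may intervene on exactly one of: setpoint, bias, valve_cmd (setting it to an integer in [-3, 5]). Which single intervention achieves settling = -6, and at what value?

Intervening on setpoint: with other inputs at their observed values, settling = -2*setpoint - 4. Solving for -6 gives setpoint = 1, within [-3, 5].
Intervening on bias: the paths from bias to settling cancel (net effect zero), leaving settling = -18; -6 is unreachable this way.
Intervening on valve_cmd: settling = valve_cmd - 27. Reaching -6 requires valve_cmd = 21, outside [-3, 5].

set setpoint = 1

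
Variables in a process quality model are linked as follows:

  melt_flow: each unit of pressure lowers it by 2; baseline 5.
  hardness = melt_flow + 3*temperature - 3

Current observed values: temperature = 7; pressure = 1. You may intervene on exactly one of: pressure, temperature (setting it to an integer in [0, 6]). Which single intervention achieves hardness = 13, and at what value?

set pressure = 5

Intervening on pressure: with other inputs at their observed values, hardness = -2*pressure + 23. Solving for 13 gives pressure = 5, within [0, 6].
Intervening on temperature: hardness = 3*temperature. Reaching 13 requires temperature = 13/3, not an integer.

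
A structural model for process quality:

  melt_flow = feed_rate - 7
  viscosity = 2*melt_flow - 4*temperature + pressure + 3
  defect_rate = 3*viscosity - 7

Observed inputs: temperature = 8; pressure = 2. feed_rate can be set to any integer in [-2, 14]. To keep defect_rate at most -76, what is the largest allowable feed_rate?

feed_rate = 9

Substituting into the viscosity equation gives viscosity = 2*feed_rate - 41.
Substituting into the defect_rate equation gives defect_rate = 6*feed_rate - 130.
Require 6*feed_rate - 130 ≤ -76, so feed_rate ≤ 9.
The largest integer in [-2, 14] satisfying this is 9.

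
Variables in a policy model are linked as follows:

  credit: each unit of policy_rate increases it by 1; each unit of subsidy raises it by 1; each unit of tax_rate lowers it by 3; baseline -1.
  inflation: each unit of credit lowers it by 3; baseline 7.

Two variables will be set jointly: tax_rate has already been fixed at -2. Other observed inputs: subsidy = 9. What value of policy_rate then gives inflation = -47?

policy_rate = 4

With tax_rate held at -2:
Substituting into the credit equation gives credit = policy_rate + 14.
So inflation = -3*policy_rate - 35.
Solve -3*policy_rate - 35 = -47: policy_rate = (-47 + 35) / -3 = 4.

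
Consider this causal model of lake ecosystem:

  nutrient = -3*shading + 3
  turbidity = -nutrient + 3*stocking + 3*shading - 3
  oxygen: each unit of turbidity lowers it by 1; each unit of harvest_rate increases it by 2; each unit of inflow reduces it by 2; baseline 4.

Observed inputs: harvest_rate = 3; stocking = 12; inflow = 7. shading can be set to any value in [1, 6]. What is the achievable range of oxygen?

-70 to -40

Substituting into the turbidity equation gives turbidity = 6*shading + 30.
oxygen becomes -6*shading - 34.
Linear in shading, so extremes are at the endpoints: shading = 1 gives oxygen = -40; shading = 6 gives oxygen = -70.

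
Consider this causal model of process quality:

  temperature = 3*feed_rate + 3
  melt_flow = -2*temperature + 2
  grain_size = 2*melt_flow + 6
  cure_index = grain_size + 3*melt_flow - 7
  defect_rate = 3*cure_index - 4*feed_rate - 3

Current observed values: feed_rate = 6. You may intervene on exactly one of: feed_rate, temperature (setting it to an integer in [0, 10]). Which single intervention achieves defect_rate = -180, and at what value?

Intervening on feed_rate: defect_rate = -94*feed_rate - 66. Reaching -180 requires feed_rate = 57/47, not an integer.
Intervening on temperature: with other inputs at their observed values, defect_rate = -30*temperature. Solving for -180 gives temperature = 6, within [0, 10].

set temperature = 6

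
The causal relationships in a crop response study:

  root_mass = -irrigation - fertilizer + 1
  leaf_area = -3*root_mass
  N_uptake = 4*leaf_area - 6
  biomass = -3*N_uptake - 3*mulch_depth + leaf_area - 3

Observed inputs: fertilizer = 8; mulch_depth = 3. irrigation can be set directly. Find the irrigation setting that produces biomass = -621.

irrigation = 12

Substituting into the root_mass equation gives root_mass = -irrigation - 7.
Substituting into the leaf_area equation gives leaf_area = 3*irrigation + 21.
N_uptake becomes 12*irrigation + 78.
So biomass = -33*irrigation - 225.
Solve -33*irrigation - 225 = -621: irrigation = (-621 + 225) / -33 = 12.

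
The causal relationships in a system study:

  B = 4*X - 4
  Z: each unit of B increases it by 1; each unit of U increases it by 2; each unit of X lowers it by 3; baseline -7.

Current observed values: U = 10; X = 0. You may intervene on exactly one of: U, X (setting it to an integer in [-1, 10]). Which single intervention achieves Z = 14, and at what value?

Intervening on U: Z = 2*U - 11. Reaching 14 requires U = 25/2, not an integer.
Intervening on X: with other inputs at their observed values, Z = X + 9. Solving for 14 gives X = 5, within [-1, 10].

set X = 5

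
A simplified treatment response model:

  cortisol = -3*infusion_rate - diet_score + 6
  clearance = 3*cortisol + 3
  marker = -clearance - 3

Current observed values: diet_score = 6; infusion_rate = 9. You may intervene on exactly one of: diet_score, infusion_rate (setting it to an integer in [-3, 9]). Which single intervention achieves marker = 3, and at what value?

Intervening on diet_score: marker = 3*diet_score + 57. Reaching 3 requires diet_score = -18, outside [-3, 9].
Intervening on infusion_rate: with other inputs at their observed values, marker = 9*infusion_rate - 6. Solving for 3 gives infusion_rate = 1, within [-3, 9].

set infusion_rate = 1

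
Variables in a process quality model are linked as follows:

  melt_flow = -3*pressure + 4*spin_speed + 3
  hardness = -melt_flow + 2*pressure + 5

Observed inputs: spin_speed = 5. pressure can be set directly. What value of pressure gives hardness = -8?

pressure = 2

Substituting into the melt_flow equation gives melt_flow = -3*pressure + 23.
Substituting into the hardness equation gives hardness = 5*pressure - 18.
Solve 5*pressure - 18 = -8: pressure = (-8 + 18) / 5 = 2.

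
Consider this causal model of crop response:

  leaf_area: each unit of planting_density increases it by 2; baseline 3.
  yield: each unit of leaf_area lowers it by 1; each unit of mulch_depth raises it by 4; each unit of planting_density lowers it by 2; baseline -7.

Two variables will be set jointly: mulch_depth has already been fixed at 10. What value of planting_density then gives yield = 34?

With mulch_depth held at 10:
Substituting into the yield equation gives yield = -4*planting_density + 30.
Solve -4*planting_density + 30 = 34: planting_density = (34 - 30) / -4 = -1.

planting_density = -1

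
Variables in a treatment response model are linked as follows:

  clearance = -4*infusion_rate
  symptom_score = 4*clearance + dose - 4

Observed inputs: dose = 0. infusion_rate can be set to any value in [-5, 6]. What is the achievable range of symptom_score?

-100 to 76

Substituting into the symptom_score equation gives symptom_score = -16*infusion_rate - 4.
Linear in infusion_rate, so extremes are at the endpoints: infusion_rate = -5 gives symptom_score = 76; infusion_rate = 6 gives symptom_score = -100.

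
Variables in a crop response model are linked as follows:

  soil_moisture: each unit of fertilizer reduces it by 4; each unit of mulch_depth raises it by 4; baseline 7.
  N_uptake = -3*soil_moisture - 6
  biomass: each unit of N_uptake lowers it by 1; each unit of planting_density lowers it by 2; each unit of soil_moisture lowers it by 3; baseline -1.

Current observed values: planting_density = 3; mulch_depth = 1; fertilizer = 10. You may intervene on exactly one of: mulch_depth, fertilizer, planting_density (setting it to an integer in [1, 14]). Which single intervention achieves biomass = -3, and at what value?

set planting_density = 4

Intervening on mulch_depth: the paths from mulch_depth to biomass cancel (net effect zero), leaving biomass = -1; -3 is unreachable this way.
Intervening on fertilizer: the paths from fertilizer to biomass cancel (net effect zero), leaving biomass = -1; -3 is unreachable this way.
Intervening on planting_density: with other inputs at their observed values, biomass = -2*planting_density + 5. Solving for -3 gives planting_density = 4, within [1, 14].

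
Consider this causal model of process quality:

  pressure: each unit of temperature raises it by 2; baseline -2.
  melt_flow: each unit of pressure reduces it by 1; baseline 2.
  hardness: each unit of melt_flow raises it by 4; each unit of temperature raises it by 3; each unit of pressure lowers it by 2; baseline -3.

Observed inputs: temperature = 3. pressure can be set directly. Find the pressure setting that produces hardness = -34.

pressure = 8

Intervening on pressure fixes its value directly, overriding its dependence on temperature.
Substituting into the hardness equation gives hardness = -6*pressure + 14.
Solve -6*pressure + 14 = -34: pressure = (-34 - 14) / -6 = 8.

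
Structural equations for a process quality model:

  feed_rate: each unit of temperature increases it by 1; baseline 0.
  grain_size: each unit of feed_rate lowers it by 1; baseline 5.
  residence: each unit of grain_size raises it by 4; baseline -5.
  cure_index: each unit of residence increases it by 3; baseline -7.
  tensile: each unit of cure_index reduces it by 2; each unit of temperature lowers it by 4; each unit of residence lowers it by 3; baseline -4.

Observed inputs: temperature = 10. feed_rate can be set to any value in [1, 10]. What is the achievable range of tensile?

-129 to 195

Intervening on feed_rate fixes its value directly, overriding its dependence on temperature.
Substituting into the residence equation gives residence = -4*feed_rate + 15.
Substituting into the cure_index equation gives cure_index = -12*feed_rate + 38.
tensile becomes 36*feed_rate - 165.
Linear in feed_rate, so extremes are at the endpoints: feed_rate = 1 gives tensile = -129; feed_rate = 10 gives tensile = 195.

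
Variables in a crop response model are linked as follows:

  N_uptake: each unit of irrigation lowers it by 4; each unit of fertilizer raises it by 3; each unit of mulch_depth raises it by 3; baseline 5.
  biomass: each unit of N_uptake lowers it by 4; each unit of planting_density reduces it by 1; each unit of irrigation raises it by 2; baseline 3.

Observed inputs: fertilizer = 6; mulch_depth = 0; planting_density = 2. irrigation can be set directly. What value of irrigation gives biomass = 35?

irrigation = 7

Substituting into the N_uptake equation gives N_uptake = -4*irrigation + 23.
Substituting into the biomass equation gives biomass = 18*irrigation - 91.
Solve 18*irrigation - 91 = 35: irrigation = (35 + 91) / 18 = 7.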